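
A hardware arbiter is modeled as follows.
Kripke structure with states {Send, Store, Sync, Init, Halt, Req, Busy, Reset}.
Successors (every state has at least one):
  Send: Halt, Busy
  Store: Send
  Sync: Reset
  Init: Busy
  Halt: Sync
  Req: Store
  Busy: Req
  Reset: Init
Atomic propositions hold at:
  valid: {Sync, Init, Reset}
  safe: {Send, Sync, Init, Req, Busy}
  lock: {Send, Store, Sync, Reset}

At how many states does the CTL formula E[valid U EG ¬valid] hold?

7

Sat(¬valid) = {Send, Store, Halt, Req, Busy}
EG ¬valid: greatest fixpoint, start Z0 = {Send, Store, Halt, Req, Busy}, keep only states in Sat with some successor in Z. Z1 = {Send, Store, Req, Busy}; fixed.
Sat(EG ¬valid) = {Send, Store, Req, Busy}
E[valid U EG ¬valid]: least fixpoint, start Z0 = Sat(EG ¬valid) = {Send, Store, Req, Busy}, add states in Sat(valid) with some successor in Z. Z1 = {Send, Store, Init, Req, Busy}; Z2 = {Send, Store, Init, Req, Busy, Reset}; Z3 = {Send, Store, Sync, Init, Req, Busy, Reset}; fixed.
Sat(E[valid U EG ¬valid]) = {Send, Store, Sync, Init, Req, Busy, Reset}
|Sat(E[valid U EG ¬valid])| = |{Send, Store, Sync, Init, Req, Busy, Reset}| = 7.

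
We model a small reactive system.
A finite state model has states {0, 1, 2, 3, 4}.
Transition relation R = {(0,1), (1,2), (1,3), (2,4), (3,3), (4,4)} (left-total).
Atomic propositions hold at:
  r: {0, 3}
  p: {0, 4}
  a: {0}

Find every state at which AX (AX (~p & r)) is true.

Sat(~p) = {1, 2, 3}
Sat(~p & r) = {3}
Sat(AX (~p & r)) = {s : every successor in {3}} = {3}
Sat(AX (AX (~p & r))) = {s : every successor in {3}} = {3}

{3}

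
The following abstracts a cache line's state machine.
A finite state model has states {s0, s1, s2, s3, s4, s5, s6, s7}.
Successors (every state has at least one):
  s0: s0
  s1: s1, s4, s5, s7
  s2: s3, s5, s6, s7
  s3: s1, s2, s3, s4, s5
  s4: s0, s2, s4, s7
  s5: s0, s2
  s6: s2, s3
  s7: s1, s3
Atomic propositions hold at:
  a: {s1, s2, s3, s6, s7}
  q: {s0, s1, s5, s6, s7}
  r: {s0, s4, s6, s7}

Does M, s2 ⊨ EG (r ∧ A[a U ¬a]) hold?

No

Sat(¬a) = {s0, s4, s5}
A[a U ¬a]: least fixpoint, start Z0 = Sat(¬a) = {s0, s4, s5}, add states in Sat(a) with every successor in Z. Already a fixed point.
Sat(A[a U ¬a]) = {s0, s4, s5}
Sat(r ∧ A[a U ¬a]) = {s0, s4}
EG (r ∧ A[a U ¬a]): greatest fixpoint, start Z0 = {s0, s4}, keep only states in Sat with some successor in Z. Already a fixed point.
Sat(EG (r ∧ A[a U ¬a])) = {s0, s4}
s2 ∉ Sat(EG (r ∧ A[a U ¬a])) = {s0, s4}, so the formula does not hold at s2.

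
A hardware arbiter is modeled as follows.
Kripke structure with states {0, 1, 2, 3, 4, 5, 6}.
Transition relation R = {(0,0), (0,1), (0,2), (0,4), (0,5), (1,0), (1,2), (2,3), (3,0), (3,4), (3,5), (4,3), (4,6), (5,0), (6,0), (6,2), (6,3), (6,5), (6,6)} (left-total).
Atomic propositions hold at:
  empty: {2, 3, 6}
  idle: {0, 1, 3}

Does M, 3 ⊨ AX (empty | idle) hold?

Sat(empty | idle) = {0, 1, 2, 3, 6}
Sat(AX (empty | idle)) = {s : every successor in {0, 1, 2, 3, 6}} = {1, 2, 4, 5}
3 ∉ Sat(AX (empty | idle)) = {1, 2, 4, 5}, so the formula does not hold at 3.

No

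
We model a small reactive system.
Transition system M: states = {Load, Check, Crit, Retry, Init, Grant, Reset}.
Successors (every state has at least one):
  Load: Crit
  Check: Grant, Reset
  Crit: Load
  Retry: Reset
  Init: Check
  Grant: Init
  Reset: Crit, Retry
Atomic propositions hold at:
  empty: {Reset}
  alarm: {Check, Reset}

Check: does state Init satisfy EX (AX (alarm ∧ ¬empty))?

Sat(¬empty) = {Load, Check, Crit, Retry, Init, Grant}
Sat(alarm ∧ ¬empty) = {Check}
Sat(AX (alarm ∧ ¬empty)) = {s : every successor in {Check}} = {Init}
Sat(EX (AX (alarm ∧ ¬empty))) = {s : some successor in {Init}} = {Grant}
Init ∉ Sat(EX (AX (alarm ∧ ¬empty))) = {Grant}, so the formula does not hold at Init.

No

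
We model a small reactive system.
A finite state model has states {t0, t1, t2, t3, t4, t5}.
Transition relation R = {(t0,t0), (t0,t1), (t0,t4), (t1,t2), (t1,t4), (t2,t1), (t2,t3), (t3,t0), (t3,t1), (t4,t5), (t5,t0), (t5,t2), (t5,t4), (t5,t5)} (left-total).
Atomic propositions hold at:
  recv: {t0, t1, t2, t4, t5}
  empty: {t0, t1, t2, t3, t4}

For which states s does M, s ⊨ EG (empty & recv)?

{t0, t1, t2}

Sat(empty & recv) = {t0, t1, t2, t4}
EG (empty & recv): greatest fixpoint, start Z0 = {t0, t1, t2, t4}, keep only states in Sat with some successor in Z. Z1 = {t0, t1, t2}; fixed.
Sat(EG (empty & recv)) = {t0, t1, t2}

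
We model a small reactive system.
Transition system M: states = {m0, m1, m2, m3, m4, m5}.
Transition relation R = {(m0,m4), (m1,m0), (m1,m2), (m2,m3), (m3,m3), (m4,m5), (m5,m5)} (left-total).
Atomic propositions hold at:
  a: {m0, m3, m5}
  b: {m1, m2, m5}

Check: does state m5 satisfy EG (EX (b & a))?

Sat(b & a) = {m5}
Sat(EX (b & a)) = {s : some successor in {m5}} = {m4, m5}
EG (EX (b & a)): greatest fixpoint, start Z0 = {m4, m5}, keep only states in Sat with some successor in Z. Already a fixed point.
Sat(EG (EX (b & a))) = {m4, m5}
m5 ∈ Sat(EG (EX (b & a))) = {m4, m5}, so the formula holds at m5.

Yes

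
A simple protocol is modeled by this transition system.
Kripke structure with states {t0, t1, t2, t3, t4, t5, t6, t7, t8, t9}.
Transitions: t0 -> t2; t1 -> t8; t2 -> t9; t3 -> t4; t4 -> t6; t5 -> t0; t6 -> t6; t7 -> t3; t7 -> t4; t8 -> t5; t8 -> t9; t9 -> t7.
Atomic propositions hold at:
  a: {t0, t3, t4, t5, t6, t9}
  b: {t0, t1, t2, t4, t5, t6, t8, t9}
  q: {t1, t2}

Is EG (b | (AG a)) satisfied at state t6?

AG a: greatest fixpoint, start Z0 = {t0, t3, t4, t5, t6, t9}, keep only states in Sat with every successor in Z. Z1 = {t3, t4, t5, t6}; Z2 = {t3, t4, t6}; fixed.
Sat(AG a) = {t3, t4, t6}
Sat(b | (AG a)) = {t0, t1, t2, t3, t4, t5, t6, t8, t9}
EG (b | (AG a)): greatest fixpoint, start Z0 = {t0, t1, t2, t3, t4, t5, t6, t8, t9}, keep only states in Sat with some successor in Z. Z1 = {t0, t1, t2, t3, t4, t5, t6, t8}; Z2 = {t0, t1, t3, t4, t5, t6, t8}; Z3 = {t1, t3, t4, t5, t6, t8}; Z4 = {t1, t3, t4, t6, t8}; Z5 = {t1, t3, t4, t6}; Z6 = {t3, t4, t6}; fixed.
Sat(EG (b | (AG a))) = {t3, t4, t6}
t6 ∈ Sat(EG (b | (AG a))) = {t3, t4, t6}, so the formula holds at t6.

Yes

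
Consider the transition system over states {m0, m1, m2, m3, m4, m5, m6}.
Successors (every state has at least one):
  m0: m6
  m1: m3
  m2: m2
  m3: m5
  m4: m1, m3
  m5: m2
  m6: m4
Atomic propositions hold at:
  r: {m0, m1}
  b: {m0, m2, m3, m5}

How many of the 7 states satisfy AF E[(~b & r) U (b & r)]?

Sat(~b) = {m1, m4, m6}
Sat(~b & r) = {m1}
Sat(b & r) = {m0}
E[(~b & r) U (b & r)]: least fixpoint, start Z0 = Sat((b & r)) = {m0}, add states in Sat(~b & r) with some successor in Z. Already a fixed point.
Sat(E[(~b & r) U (b & r)]) = {m0}
AF E[(~b & r) U (b & r)]: least fixpoint, start Z0 = {m0}, add states with every successor in Z. Already a fixed point.
Sat(AF E[(~b & r) U (b & r)]) = {m0}
|Sat(AF E[(~b & r) U (b & r)])| = |{m0}| = 1.

1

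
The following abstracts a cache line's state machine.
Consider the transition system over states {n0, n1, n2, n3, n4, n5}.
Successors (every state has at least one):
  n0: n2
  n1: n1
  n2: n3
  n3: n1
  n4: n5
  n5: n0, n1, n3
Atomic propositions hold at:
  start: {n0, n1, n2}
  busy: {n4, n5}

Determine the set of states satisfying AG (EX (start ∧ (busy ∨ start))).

Sat(busy ∨ start) = {n0, n1, n2, n4, n5}
Sat(start ∧ (busy ∨ start)) = {n0, n1, n2}
Sat(EX (start ∧ (busy ∨ start))) = {s : some successor in {n0, n1, n2}} = {n0, n1, n3, n5}
AG (EX (start ∧ (busy ∨ start))): greatest fixpoint, start Z0 = {n0, n1, n3, n5}, keep only states in Sat with every successor in Z. Z1 = {n1, n3, n5}; Z2 = {n1, n3}; fixed.
Sat(AG (EX (start ∧ (busy ∨ start)))) = {n1, n3}

{n1, n3}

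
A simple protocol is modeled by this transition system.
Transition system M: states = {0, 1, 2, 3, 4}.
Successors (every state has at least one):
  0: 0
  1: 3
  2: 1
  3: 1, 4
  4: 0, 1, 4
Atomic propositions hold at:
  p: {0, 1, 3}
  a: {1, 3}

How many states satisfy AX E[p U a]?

2

E[p U a]: least fixpoint, start Z0 = Sat(a) = {1, 3}, add states in Sat(p) with some successor in Z. Already a fixed point.
Sat(E[p U a]) = {1, 3}
Sat(AX E[p U a]) = {s : every successor in {1, 3}} = {1, 2}
|Sat(AX E[p U a])| = |{1, 2}| = 2.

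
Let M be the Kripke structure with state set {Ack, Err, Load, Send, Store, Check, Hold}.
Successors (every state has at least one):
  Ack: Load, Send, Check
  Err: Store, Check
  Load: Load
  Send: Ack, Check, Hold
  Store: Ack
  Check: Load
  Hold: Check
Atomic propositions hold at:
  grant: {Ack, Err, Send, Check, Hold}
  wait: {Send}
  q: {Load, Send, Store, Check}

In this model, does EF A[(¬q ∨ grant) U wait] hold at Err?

Yes

Sat(¬q) = {Ack, Err, Hold}
Sat(¬q ∨ grant) = {Ack, Err, Send, Check, Hold}
A[(¬q ∨ grant) U wait]: least fixpoint, start Z0 = Sat(wait) = {Send}, add states in Sat(¬q ∨ grant) with every successor in Z. Already a fixed point.
Sat(A[(¬q ∨ grant) U wait]) = {Send}
EF A[(¬q ∨ grant) U wait]: least fixpoint, start Z0 = {Send}, add states with some successor in Z. Z1 = {Ack, Send}; Z2 = {Ack, Send, Store}; Z3 = {Ack, Err, Send, Store}; fixed.
Sat(EF A[(¬q ∨ grant) U wait]) = {Ack, Err, Send, Store}
Err ∈ Sat(EF A[(¬q ∨ grant) U wait]) = {Ack, Err, Send, Store}, so the formula holds at Err.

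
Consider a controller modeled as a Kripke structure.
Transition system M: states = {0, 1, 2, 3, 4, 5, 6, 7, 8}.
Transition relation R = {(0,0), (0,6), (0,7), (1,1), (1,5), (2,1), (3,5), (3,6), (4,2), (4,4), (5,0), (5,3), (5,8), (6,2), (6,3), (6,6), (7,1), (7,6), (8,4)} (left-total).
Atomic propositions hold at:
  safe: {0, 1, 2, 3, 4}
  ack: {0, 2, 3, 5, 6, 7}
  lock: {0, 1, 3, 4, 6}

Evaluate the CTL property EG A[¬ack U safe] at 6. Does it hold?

No

Sat(¬ack) = {1, 4, 8}
A[¬ack U safe]: least fixpoint, start Z0 = Sat(safe) = {0, 1, 2, 3, 4}, add states in Sat(¬ack) with every successor in Z. Z1 = {0, 1, 2, 3, 4, 8}; fixed.
Sat(A[¬ack U safe]) = {0, 1, 2, 3, 4, 8}
EG A[¬ack U safe]: greatest fixpoint, start Z0 = {0, 1, 2, 3, 4, 8}, keep only states in Sat with some successor in Z. Z1 = {0, 1, 2, 4, 8}; fixed.
Sat(EG A[¬ack U safe]) = {0, 1, 2, 4, 8}
6 ∉ Sat(EG A[¬ack U safe]) = {0, 1, 2, 4, 8}, so the formula does not hold at 6.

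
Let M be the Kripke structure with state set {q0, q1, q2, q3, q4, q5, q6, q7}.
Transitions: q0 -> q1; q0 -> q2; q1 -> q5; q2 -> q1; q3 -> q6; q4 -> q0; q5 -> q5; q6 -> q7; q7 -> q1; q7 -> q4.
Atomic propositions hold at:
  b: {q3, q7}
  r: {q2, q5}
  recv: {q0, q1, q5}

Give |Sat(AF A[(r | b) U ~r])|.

7

Sat(r | b) = {q2, q3, q5, q7}
Sat(~r) = {q0, q1, q3, q4, q6, q7}
A[(r | b) U ~r]: least fixpoint, start Z0 = Sat(~r) = {q0, q1, q3, q4, q6, q7}, add states in Sat(r | b) with every successor in Z. Z1 = {q0, q1, q2, q3, q4, q6, q7}; fixed.
Sat(A[(r | b) U ~r]) = {q0, q1, q2, q3, q4, q6, q7}
AF A[(r | b) U ~r]: least fixpoint, start Z0 = {q0, q1, q2, q3, q4, q6, q7}, add states with every successor in Z. Already a fixed point.
Sat(AF A[(r | b) U ~r]) = {q0, q1, q2, q3, q4, q6, q7}
|Sat(AF A[(r | b) U ~r])| = |{q0, q1, q2, q3, q4, q6, q7}| = 7.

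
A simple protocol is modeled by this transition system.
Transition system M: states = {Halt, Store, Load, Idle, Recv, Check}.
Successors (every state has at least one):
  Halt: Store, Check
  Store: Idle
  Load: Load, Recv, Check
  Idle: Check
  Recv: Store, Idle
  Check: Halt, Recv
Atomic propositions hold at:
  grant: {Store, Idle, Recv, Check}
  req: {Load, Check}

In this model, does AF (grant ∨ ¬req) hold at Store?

Yes

Sat(¬req) = {Halt, Store, Idle, Recv}
Sat(grant ∨ ¬req) = {Halt, Store, Idle, Recv, Check}
AF (grant ∨ ¬req): least fixpoint, start Z0 = {Halt, Store, Idle, Recv, Check}, add states with every successor in Z. Already a fixed point.
Sat(AF (grant ∨ ¬req)) = {Halt, Store, Idle, Recv, Check}
Store ∈ Sat(AF (grant ∨ ¬req)) = {Halt, Store, Idle, Recv, Check}, so the formula holds at Store.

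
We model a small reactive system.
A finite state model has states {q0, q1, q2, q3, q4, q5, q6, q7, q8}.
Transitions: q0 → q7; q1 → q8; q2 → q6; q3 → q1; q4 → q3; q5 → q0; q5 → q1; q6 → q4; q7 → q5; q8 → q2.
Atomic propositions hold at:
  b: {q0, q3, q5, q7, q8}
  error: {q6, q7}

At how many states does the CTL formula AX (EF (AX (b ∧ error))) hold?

Sat(b ∧ error) = {q7}
Sat(AX (b ∧ error)) = {s : every successor in {q7}} = {q0}
EF (AX (b ∧ error)): least fixpoint, start Z0 = {q0}, add states with some successor in Z. Z1 = {q0, q5}; Z2 = {q0, q5, q7}; fixed.
Sat(EF (AX (b ∧ error))) = {q0, q5, q7}
Sat(AX (EF (AX (b ∧ error)))) = {s : every successor in {q0, q5, q7}} = {q0, q7}
|Sat(AX (EF (AX (b ∧ error))))| = |{q0, q7}| = 2.

2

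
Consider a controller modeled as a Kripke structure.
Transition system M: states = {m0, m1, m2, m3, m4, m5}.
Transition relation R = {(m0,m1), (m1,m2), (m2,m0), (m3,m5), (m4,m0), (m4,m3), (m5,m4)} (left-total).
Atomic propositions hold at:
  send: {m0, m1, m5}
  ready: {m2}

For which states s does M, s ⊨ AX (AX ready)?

{m0}

Sat(AX ready) = {s : every successor in {m2}} = {m1}
Sat(AX (AX ready)) = {s : every successor in {m1}} = {m0}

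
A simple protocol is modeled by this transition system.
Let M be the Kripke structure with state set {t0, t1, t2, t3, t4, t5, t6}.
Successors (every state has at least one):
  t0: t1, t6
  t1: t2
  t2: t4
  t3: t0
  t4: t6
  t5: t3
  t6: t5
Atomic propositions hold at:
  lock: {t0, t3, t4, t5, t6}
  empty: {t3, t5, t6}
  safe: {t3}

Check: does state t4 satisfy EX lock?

Sat(EX lock) = {s : some successor in {t0, t3, t4, t5, t6}} = {t0, t2, t3, t4, t5, t6}
t4 ∈ Sat(EX lock) = {t0, t2, t3, t4, t5, t6}, so the formula holds at t4.

Yes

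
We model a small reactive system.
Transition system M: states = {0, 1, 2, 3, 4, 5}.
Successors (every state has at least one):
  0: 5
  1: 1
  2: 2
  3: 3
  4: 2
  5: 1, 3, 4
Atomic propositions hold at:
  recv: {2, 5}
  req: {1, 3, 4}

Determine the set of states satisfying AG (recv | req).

Sat(recv | req) = {1, 2, 3, 4, 5}
AG (recv | req): greatest fixpoint, start Z0 = {1, 2, 3, 4, 5}, keep only states in Sat with every successor in Z. Already a fixed point.
Sat(AG (recv | req)) = {1, 2, 3, 4, 5}

{1, 2, 3, 4, 5}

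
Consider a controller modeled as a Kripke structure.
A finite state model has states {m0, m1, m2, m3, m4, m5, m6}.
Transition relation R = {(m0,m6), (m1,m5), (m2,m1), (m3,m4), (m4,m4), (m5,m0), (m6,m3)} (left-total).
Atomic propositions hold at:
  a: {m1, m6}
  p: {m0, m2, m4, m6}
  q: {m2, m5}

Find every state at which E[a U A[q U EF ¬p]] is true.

{m0, m1, m2, m3, m5, m6}

Sat(¬p) = {m1, m3, m5}
EF ¬p: least fixpoint, start Z0 = {m1, m3, m5}, add states with some successor in Z. Z1 = {m1, m2, m3, m5, m6}; Z2 = {m0, m1, m2, m3, m5, m6}; fixed.
Sat(EF ¬p) = {m0, m1, m2, m3, m5, m6}
A[q U EF ¬p]: least fixpoint, start Z0 = Sat(EF ¬p) = {m0, m1, m2, m3, m5, m6}, add states in Sat(q) with every successor in Z. Already a fixed point.
Sat(A[q U EF ¬p]) = {m0, m1, m2, m3, m5, m6}
E[a U A[q U EF ¬p]]: least fixpoint, start Z0 = Sat(A[q U EF ¬p]) = {m0, m1, m2, m3, m5, m6}, add states in Sat(a) with some successor in Z. Already a fixed point.
Sat(E[a U A[q U EF ¬p]]) = {m0, m1, m2, m3, m5, m6}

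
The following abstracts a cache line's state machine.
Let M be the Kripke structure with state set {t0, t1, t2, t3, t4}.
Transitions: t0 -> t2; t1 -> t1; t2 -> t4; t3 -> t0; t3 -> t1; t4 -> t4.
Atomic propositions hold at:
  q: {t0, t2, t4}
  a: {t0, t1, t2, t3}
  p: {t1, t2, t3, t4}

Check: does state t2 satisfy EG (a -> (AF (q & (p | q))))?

Sat(p | q) = {t0, t1, t2, t3, t4}
Sat(q & (p | q)) = {t0, t2, t4}
AF (q & (p | q)): least fixpoint, start Z0 = {t0, t2, t4}, add states with every successor in Z. Already a fixed point.
Sat(AF (q & (p | q))) = {t0, t2, t4}
Sat(a -> (AF (q & (p | q)))) = {t0, t2, t4}
EG (a -> (AF (q & (p | q)))): greatest fixpoint, start Z0 = {t0, t2, t4}, keep only states in Sat with some successor in Z. Already a fixed point.
Sat(EG (a -> (AF (q & (p | q))))) = {t0, t2, t4}
t2 ∈ Sat(EG (a -> (AF (q & (p | q))))) = {t0, t2, t4}, so the formula holds at t2.

Yes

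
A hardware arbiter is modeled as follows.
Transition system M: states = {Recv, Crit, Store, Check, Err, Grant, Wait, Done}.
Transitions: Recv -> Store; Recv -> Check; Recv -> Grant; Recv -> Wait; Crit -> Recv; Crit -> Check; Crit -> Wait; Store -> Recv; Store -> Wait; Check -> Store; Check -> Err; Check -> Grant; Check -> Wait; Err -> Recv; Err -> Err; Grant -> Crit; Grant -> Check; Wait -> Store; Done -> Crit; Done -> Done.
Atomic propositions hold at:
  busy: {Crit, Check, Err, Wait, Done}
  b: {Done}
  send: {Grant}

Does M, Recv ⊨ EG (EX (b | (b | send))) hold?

Sat(b | send) = {Grant, Done}
Sat(b | (b | send)) = {Grant, Done}
Sat(EX (b | (b | send))) = {s : some successor in {Grant, Done}} = {Recv, Check, Done}
EG (EX (b | (b | send))): greatest fixpoint, start Z0 = {Recv, Check, Done}, keep only states in Sat with some successor in Z. Z1 = {Recv, Done}; Z2 = {Done}; fixed.
Sat(EG (EX (b | (b | send)))) = {Done}
Recv ∉ Sat(EG (EX (b | (b | send)))) = {Done}, so the formula does not hold at Recv.

No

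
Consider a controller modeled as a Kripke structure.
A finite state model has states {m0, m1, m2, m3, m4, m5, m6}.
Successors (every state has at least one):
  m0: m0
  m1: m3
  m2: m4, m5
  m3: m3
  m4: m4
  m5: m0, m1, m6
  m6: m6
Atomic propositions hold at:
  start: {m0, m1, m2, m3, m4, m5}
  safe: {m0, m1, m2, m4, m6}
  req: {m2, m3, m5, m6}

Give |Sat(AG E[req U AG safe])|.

3

AG safe: greatest fixpoint, start Z0 = {m0, m1, m2, m4, m6}, keep only states in Sat with every successor in Z. Z1 = {m0, m4, m6}; fixed.
Sat(AG safe) = {m0, m4, m6}
E[req U AG safe]: least fixpoint, start Z0 = Sat(AG safe) = {m0, m4, m6}, add states in Sat(req) with some successor in Z. Z1 = {m0, m2, m4, m5, m6}; fixed.
Sat(E[req U AG safe]) = {m0, m2, m4, m5, m6}
AG E[req U AG safe]: greatest fixpoint, start Z0 = {m0, m2, m4, m5, m6}, keep only states in Sat with every successor in Z. Z1 = {m0, m2, m4, m6}; Z2 = {m0, m4, m6}; fixed.
Sat(AG E[req U AG safe]) = {m0, m4, m6}
|Sat(AG E[req U AG safe])| = |{m0, m4, m6}| = 3.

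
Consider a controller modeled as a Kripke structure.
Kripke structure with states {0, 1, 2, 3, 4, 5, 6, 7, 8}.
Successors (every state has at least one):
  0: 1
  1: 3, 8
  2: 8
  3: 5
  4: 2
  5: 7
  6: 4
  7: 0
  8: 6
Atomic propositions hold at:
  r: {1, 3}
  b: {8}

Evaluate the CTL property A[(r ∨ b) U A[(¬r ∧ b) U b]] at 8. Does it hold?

Sat(r ∨ b) = {1, 3, 8}
Sat(¬r) = {0, 2, 4, 5, 6, 7, 8}
Sat(¬r ∧ b) = {8}
A[(¬r ∧ b) U b]: least fixpoint, start Z0 = Sat(b) = {8}, add states in Sat(¬r ∧ b) with every successor in Z. Already a fixed point.
Sat(A[(¬r ∧ b) U b]) = {8}
A[(r ∨ b) U A[(¬r ∧ b) U b]]: least fixpoint, start Z0 = Sat(A[(¬r ∧ b) U b]) = {8}, add states in Sat(r ∨ b) with every successor in Z. Already a fixed point.
Sat(A[(r ∨ b) U A[(¬r ∧ b) U b]]) = {8}
8 ∈ Sat(A[(r ∨ b) U A[(¬r ∧ b) U b]]) = {8}, so the formula holds at 8.

Yes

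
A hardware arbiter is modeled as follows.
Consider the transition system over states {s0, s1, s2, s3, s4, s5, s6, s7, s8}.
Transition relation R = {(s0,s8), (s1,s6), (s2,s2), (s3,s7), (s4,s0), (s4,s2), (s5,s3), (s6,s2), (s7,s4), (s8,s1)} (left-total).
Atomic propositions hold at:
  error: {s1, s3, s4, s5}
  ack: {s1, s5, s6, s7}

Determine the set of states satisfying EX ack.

{s1, s3, s8}

Sat(EX ack) = {s : some successor in {s1, s5, s6, s7}} = {s1, s3, s8}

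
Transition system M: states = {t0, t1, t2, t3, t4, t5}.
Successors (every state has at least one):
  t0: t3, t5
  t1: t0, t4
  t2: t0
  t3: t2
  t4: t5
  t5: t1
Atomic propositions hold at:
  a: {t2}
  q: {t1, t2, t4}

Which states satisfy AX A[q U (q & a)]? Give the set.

Sat(q & a) = {t2}
A[q U (q & a)]: least fixpoint, start Z0 = Sat((q & a)) = {t2}, add states in Sat(q) with every successor in Z. Already a fixed point.
Sat(A[q U (q & a)]) = {t2}
Sat(AX A[q U (q & a)]) = {s : every successor in {t2}} = {t3}

{t3}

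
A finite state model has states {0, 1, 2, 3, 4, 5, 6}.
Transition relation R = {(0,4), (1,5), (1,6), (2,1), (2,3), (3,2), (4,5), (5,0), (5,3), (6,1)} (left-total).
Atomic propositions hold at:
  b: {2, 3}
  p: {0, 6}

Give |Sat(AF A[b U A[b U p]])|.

2

A[b U p]: least fixpoint, start Z0 = Sat(p) = {0, 6}, add states in Sat(b) with every successor in Z. Already a fixed point.
Sat(A[b U p]) = {0, 6}
A[b U A[b U p]]: least fixpoint, start Z0 = Sat(A[b U p]) = {0, 6}, add states in Sat(b) with every successor in Z. Already a fixed point.
Sat(A[b U A[b U p]]) = {0, 6}
AF A[b U A[b U p]]: least fixpoint, start Z0 = {0, 6}, add states with every successor in Z. Already a fixed point.
Sat(AF A[b U A[b U p]]) = {0, 6}
|Sat(AF A[b U A[b U p]])| = |{0, 6}| = 2.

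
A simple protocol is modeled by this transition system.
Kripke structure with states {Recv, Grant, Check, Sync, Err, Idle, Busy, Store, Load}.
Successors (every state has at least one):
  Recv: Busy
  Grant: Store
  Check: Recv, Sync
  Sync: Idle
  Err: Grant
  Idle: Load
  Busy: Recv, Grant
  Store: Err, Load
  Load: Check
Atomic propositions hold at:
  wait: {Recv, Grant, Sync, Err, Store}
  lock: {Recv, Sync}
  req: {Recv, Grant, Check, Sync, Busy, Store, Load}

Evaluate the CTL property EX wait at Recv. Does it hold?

No

Sat(EX wait) = {s : some successor in {Recv, Grant, Sync, Err, Store}} = {Grant, Check, Err, Busy, Store}
Recv ∉ Sat(EX wait) = {Grant, Check, Err, Busy, Store}, so the formula does not hold at Recv.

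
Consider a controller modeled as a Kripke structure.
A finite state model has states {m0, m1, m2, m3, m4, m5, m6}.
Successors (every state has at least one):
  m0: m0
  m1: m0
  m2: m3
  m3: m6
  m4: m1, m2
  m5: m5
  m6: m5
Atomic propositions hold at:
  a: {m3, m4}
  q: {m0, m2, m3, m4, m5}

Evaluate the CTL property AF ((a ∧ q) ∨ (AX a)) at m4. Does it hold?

Sat(a ∧ q) = {m3, m4}
Sat(AX a) = {s : every successor in {m3, m4}} = {m2}
Sat((a ∧ q) ∨ (AX a)) = {m2, m3, m4}
AF ((a ∧ q) ∨ (AX a)): least fixpoint, start Z0 = {m2, m3, m4}, add states with every successor in Z. Already a fixed point.
Sat(AF ((a ∧ q) ∨ (AX a))) = {m2, m3, m4}
m4 ∈ Sat(AF ((a ∧ q) ∨ (AX a))) = {m2, m3, m4}, so the formula holds at m4.

Yes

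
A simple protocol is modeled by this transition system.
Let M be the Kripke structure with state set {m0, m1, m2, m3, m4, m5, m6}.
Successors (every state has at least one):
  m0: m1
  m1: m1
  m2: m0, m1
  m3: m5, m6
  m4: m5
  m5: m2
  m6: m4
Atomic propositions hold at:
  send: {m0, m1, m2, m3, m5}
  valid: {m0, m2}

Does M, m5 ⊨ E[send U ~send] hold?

Sat(~send) = {m4, m6}
E[send U ~send]: least fixpoint, start Z0 = Sat(~send) = {m4, m6}, add states in Sat(send) with some successor in Z. Z1 = {m3, m4, m6}; fixed.
Sat(E[send U ~send]) = {m3, m4, m6}
m5 ∉ Sat(E[send U ~send]) = {m3, m4, m6}, so the formula does not hold at m5.

No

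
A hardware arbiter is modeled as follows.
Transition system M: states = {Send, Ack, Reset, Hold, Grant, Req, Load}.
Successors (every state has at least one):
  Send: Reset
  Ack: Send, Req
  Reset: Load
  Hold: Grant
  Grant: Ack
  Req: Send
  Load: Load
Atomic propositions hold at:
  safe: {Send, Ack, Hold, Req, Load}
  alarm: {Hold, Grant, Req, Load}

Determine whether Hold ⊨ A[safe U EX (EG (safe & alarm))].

No

Sat(safe & alarm) = {Hold, Req, Load}
EG (safe & alarm): greatest fixpoint, start Z0 = {Hold, Req, Load}, keep only states in Sat with some successor in Z. Z1 = {Load}; fixed.
Sat(EG (safe & alarm)) = {Load}
Sat(EX (EG (safe & alarm))) = {s : some successor in {Load}} = {Reset, Load}
A[safe U EX (EG (safe & alarm))]: least fixpoint, start Z0 = Sat(EX (EG (safe & alarm))) = {Reset, Load}, add states in Sat(safe) with every successor in Z. Z1 = {Send, Reset, Load}; Z2 = {Send, Reset, Req, Load}; Z3 = {Send, Ack, Reset, Req, Load}; fixed.
Sat(A[safe U EX (EG (safe & alarm))]) = {Send, Ack, Reset, Req, Load}
Hold ∉ Sat(A[safe U EX (EG (safe & alarm))]) = {Send, Ack, Reset, Req, Load}, so the formula does not hold at Hold.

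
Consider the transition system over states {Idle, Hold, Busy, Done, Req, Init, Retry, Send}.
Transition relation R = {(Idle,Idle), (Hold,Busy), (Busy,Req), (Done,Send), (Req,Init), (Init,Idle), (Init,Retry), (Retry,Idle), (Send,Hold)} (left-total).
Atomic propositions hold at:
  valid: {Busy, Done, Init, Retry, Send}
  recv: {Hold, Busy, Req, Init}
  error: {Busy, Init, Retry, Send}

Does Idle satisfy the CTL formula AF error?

No

AF error: least fixpoint, start Z0 = {Busy, Init, Retry, Send}, add states with every successor in Z. Z1 = {Hold, Busy, Done, Req, Init, Retry, Send}; fixed.
Sat(AF error) = {Hold, Busy, Done, Req, Init, Retry, Send}
Idle ∉ Sat(AF error) = {Hold, Busy, Done, Req, Init, Retry, Send}, so the formula does not hold at Idle.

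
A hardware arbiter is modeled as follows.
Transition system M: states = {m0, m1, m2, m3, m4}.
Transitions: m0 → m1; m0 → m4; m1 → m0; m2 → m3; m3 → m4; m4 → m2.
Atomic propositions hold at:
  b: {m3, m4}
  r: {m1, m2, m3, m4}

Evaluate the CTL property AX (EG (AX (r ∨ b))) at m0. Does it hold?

No

Sat(r ∨ b) = {m1, m2, m3, m4}
Sat(AX (r ∨ b)) = {s : every successor in {m1, m2, m3, m4}} = {m0, m2, m3, m4}
EG (AX (r ∨ b)): greatest fixpoint, start Z0 = {m0, m2, m3, m4}, keep only states in Sat with some successor in Z. Already a fixed point.
Sat(EG (AX (r ∨ b))) = {m0, m2, m3, m4}
Sat(AX (EG (AX (r ∨ b)))) = {s : every successor in {m0, m2, m3, m4}} = {m1, m2, m3, m4}
m0 ∉ Sat(AX (EG (AX (r ∨ b)))) = {m1, m2, m3, m4}, so the formula does not hold at m0.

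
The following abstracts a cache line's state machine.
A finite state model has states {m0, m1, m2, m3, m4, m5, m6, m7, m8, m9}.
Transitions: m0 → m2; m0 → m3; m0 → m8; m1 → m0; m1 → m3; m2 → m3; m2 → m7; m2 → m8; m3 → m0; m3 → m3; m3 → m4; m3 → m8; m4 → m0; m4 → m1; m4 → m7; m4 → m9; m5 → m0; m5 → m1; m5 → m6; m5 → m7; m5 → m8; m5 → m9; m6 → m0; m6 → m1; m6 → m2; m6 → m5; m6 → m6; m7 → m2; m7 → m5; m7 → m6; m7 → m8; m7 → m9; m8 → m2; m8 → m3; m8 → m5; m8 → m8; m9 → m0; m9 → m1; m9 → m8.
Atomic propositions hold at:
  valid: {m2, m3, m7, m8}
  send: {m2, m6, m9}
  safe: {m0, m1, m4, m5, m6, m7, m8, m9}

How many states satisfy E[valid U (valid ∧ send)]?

4

Sat(valid ∧ send) = {m2}
E[valid U (valid ∧ send)]: least fixpoint, start Z0 = Sat((valid ∧ send)) = {m2}, add states in Sat(valid) with some successor in Z. Z1 = {m2, m7, m8}; Z2 = {m2, m3, m7, m8}; fixed.
Sat(E[valid U (valid ∧ send)]) = {m2, m3, m7, m8}
|Sat(E[valid U (valid ∧ send)])| = |{m2, m3, m7, m8}| = 4.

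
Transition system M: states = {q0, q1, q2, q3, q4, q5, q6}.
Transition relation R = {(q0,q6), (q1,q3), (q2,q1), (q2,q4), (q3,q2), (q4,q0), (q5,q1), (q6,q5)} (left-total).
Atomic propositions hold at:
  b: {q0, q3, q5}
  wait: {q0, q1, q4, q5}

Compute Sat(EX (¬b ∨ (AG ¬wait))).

{q0, q2, q3, q5}

Sat(¬b) = {q1, q2, q4, q6}
Sat(¬wait) = {q2, q3, q6}
AG ¬wait: greatest fixpoint, start Z0 = {q2, q3, q6}, keep only states in Sat with every successor in Z. Z1 = {q3}; Z2 = ∅; fixed.
Sat(AG ¬wait) = ∅
Sat(¬b ∨ (AG ¬wait)) = {q1, q2, q4, q6}
Sat(EX (¬b ∨ (AG ¬wait))) = {s : some successor in {q1, q2, q4, q6}} = {q0, q2, q3, q5}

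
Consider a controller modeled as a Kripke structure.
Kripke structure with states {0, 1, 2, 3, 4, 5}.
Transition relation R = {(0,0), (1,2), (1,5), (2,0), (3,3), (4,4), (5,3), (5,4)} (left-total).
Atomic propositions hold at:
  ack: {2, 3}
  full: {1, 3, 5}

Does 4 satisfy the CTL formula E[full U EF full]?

EF full: least fixpoint, start Z0 = {1, 3, 5}, add states with some successor in Z. Already a fixed point.
Sat(EF full) = {1, 3, 5}
E[full U EF full]: least fixpoint, start Z0 = Sat(EF full) = {1, 3, 5}, add states in Sat(full) with some successor in Z. Already a fixed point.
Sat(E[full U EF full]) = {1, 3, 5}
4 ∉ Sat(E[full U EF full]) = {1, 3, 5}, so the formula does not hold at 4.

No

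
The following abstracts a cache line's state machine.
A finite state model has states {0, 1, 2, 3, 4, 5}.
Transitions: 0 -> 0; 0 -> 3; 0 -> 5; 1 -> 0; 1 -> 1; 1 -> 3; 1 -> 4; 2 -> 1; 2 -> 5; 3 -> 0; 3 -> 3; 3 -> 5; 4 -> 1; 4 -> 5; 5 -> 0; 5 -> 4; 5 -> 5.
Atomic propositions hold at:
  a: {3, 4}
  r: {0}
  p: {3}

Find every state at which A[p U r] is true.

A[p U r]: least fixpoint, start Z0 = Sat(r) = {0}, add states in Sat(p) with every successor in Z. Already a fixed point.
Sat(A[p U r]) = {0}

{0}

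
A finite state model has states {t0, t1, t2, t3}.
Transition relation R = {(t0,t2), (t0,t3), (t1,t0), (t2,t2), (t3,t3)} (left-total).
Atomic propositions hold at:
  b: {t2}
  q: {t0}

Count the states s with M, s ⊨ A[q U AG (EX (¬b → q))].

Sat(¬b) = {t0, t1, t3}
Sat(¬b → q) = {t0, t2}
Sat(EX (¬b → q)) = {s : some successor in {t0, t2}} = {t0, t1, t2}
AG (EX (¬b → q)): greatest fixpoint, start Z0 = {t0, t1, t2}, keep only states in Sat with every successor in Z. Z1 = {t1, t2}; Z2 = {t2}; fixed.
Sat(AG (EX (¬b → q))) = {t2}
A[q U AG (EX (¬b → q))]: least fixpoint, start Z0 = Sat(AG (EX (¬b → q))) = {t2}, add states in Sat(q) with every successor in Z. Already a fixed point.
Sat(A[q U AG (EX (¬b → q))]) = {t2}
|Sat(A[q U AG (EX (¬b → q))])| = |{t2}| = 1.

1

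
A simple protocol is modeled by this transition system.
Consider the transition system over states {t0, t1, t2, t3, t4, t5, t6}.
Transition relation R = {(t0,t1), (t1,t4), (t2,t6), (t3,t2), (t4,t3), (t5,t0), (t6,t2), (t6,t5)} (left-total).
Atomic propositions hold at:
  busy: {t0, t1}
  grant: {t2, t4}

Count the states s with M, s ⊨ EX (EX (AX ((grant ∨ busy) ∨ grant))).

4

Sat(grant ∨ busy) = {t0, t1, t2, t4}
Sat((grant ∨ busy) ∨ grant) = {t0, t1, t2, t4}
Sat(AX ((grant ∨ busy) ∨ grant)) = {s : every successor in {t0, t1, t2, t4}} = {t0, t1, t3, t5}
Sat(EX (AX ((grant ∨ busy) ∨ grant))) = {s : some successor in {t0, t1, t3, t5}} = {t0, t4, t5, t6}
Sat(EX (EX (AX ((grant ∨ busy) ∨ grant)))) = {s : some successor in {t0, t4, t5, t6}} = {t1, t2, t5, t6}
|Sat(EX (EX (AX ((grant ∨ busy) ∨ grant))))| = |{t1, t2, t5, t6}| = 4.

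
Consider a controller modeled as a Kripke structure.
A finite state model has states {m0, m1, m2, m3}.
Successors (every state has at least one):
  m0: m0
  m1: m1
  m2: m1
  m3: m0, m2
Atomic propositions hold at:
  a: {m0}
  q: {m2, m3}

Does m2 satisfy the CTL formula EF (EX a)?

Sat(EX a) = {s : some successor in {m0}} = {m0, m3}
EF (EX a): least fixpoint, start Z0 = {m0, m3}, add states with some successor in Z. Already a fixed point.
Sat(EF (EX a)) = {m0, m3}
m2 ∉ Sat(EF (EX a)) = {m0, m3}, so the formula does not hold at m2.

No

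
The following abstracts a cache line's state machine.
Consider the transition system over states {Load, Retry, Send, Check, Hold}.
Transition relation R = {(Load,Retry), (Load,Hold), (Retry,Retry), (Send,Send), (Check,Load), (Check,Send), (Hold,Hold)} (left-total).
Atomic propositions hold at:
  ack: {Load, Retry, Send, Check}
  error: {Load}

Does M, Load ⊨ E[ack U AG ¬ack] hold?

Sat(¬ack) = {Hold}
AG ¬ack: greatest fixpoint, start Z0 = {Hold}, keep only states in Sat with every successor in Z. Already a fixed point.
Sat(AG ¬ack) = {Hold}
E[ack U AG ¬ack]: least fixpoint, start Z0 = Sat(AG ¬ack) = {Hold}, add states in Sat(ack) with some successor in Z. Z1 = {Load, Hold}; Z2 = {Load, Check, Hold}; fixed.
Sat(E[ack U AG ¬ack]) = {Load, Check, Hold}
Load ∈ Sat(E[ack U AG ¬ack]) = {Load, Check, Hold}, so the formula holds at Load.

Yes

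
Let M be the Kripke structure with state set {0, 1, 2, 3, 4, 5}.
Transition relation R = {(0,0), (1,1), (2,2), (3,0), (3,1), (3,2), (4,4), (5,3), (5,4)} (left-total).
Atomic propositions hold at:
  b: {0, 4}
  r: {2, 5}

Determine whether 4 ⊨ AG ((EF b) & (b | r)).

EF b: least fixpoint, start Z0 = {0, 4}, add states with some successor in Z. Z1 = {0, 3, 4, 5}; fixed.
Sat(EF b) = {0, 3, 4, 5}
Sat(b | r) = {0, 2, 4, 5}
Sat((EF b) & (b | r)) = {0, 4, 5}
AG ((EF b) & (b | r)): greatest fixpoint, start Z0 = {0, 4, 5}, keep only states in Sat with every successor in Z. Z1 = {0, 4}; fixed.
Sat(AG ((EF b) & (b | r))) = {0, 4}
4 ∈ Sat(AG ((EF b) & (b | r))) = {0, 4}, so the formula holds at 4.

Yes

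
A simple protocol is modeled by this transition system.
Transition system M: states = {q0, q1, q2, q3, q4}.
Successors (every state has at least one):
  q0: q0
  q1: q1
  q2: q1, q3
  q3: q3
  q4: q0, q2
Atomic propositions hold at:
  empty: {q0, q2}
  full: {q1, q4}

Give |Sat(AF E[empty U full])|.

3

E[empty U full]: least fixpoint, start Z0 = Sat(full) = {q1, q4}, add states in Sat(empty) with some successor in Z. Z1 = {q1, q2, q4}; fixed.
Sat(E[empty U full]) = {q1, q2, q4}
AF E[empty U full]: least fixpoint, start Z0 = {q1, q2, q4}, add states with every successor in Z. Already a fixed point.
Sat(AF E[empty U full]) = {q1, q2, q4}
|Sat(AF E[empty U full])| = |{q1, q2, q4}| = 3.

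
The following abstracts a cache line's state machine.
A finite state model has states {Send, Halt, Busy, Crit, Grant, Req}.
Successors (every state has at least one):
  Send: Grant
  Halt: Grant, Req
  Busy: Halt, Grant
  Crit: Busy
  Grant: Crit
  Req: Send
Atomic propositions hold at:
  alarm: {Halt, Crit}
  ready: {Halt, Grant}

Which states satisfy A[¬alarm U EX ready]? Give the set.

{Send, Halt, Busy, Req}

Sat(¬alarm) = {Send, Busy, Grant, Req}
Sat(EX ready) = {s : some successor in {Halt, Grant}} = {Send, Halt, Busy}
A[¬alarm U EX ready]: least fixpoint, start Z0 = Sat(EX ready) = {Send, Halt, Busy}, add states in Sat(¬alarm) with every successor in Z. Z1 = {Send, Halt, Busy, Req}; fixed.
Sat(A[¬alarm U EX ready]) = {Send, Halt, Busy, Req}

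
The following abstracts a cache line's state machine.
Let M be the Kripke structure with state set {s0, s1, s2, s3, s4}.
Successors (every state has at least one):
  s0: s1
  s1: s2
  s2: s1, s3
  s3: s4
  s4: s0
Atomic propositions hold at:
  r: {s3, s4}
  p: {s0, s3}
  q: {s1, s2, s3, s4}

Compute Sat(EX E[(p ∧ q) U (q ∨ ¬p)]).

Sat(p ∧ q) = {s3}
Sat(¬p) = {s1, s2, s4}
Sat(q ∨ ¬p) = {s1, s2, s3, s4}
E[(p ∧ q) U (q ∨ ¬p)]: least fixpoint, start Z0 = Sat((q ∨ ¬p)) = {s1, s2, s3, s4}, add states in Sat(p ∧ q) with some successor in Z. Already a fixed point.
Sat(E[(p ∧ q) U (q ∨ ¬p)]) = {s1, s2, s3, s4}
Sat(EX E[(p ∧ q) U (q ∨ ¬p)]) = {s : some successor in {s1, s2, s3, s4}} = {s0, s1, s2, s3}

{s0, s1, s2, s3}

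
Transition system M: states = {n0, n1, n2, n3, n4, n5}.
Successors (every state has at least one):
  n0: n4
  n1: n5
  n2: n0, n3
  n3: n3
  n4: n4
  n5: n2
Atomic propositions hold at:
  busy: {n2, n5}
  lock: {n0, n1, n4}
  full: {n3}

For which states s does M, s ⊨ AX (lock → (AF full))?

AF full: least fixpoint, start Z0 = {n3}, add states with every successor in Z. Already a fixed point.
Sat(AF full) = {n3}
Sat(lock → (AF full)) = {n2, n3, n5}
Sat(AX (lock → (AF full))) = {s : every successor in {n2, n3, n5}} = {n1, n3, n5}

{n1, n3, n5}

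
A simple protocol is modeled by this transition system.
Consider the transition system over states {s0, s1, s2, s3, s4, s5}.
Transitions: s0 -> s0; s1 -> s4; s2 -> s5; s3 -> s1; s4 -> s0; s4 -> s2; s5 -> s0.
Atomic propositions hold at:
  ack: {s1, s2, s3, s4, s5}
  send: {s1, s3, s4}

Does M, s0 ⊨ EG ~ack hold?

Yes

Sat(~ack) = {s0}
EG ~ack: greatest fixpoint, start Z0 = {s0}, keep only states in Sat with some successor in Z. Already a fixed point.
Sat(EG ~ack) = {s0}
s0 ∈ Sat(EG ~ack) = {s0}, so the formula holds at s0.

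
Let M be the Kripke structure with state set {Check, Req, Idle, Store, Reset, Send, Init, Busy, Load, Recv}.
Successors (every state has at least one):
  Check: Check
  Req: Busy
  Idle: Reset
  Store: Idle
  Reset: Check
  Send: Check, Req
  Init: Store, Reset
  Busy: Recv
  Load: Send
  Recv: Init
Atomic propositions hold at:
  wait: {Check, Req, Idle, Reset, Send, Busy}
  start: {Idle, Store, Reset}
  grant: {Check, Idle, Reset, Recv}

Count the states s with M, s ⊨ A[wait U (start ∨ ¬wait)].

8

Sat(¬wait) = {Store, Init, Load, Recv}
Sat(start ∨ ¬wait) = {Idle, Store, Reset, Init, Load, Recv}
A[wait U (start ∨ ¬wait)]: least fixpoint, start Z0 = Sat((start ∨ ¬wait)) = {Idle, Store, Reset, Init, Load, Recv}, add states in Sat(wait) with every successor in Z. Z1 = {Idle, Store, Reset, Init, Busy, Load, Recv}; Z2 = {Req, Idle, Store, Reset, Init, Busy, Load, Recv}; fixed.
Sat(A[wait U (start ∨ ¬wait)]) = {Req, Idle, Store, Reset, Init, Busy, Load, Recv}
|Sat(A[wait U (start ∨ ¬wait)])| = |{Req, Idle, Store, Reset, Init, Busy, Load, Recv}| = 8.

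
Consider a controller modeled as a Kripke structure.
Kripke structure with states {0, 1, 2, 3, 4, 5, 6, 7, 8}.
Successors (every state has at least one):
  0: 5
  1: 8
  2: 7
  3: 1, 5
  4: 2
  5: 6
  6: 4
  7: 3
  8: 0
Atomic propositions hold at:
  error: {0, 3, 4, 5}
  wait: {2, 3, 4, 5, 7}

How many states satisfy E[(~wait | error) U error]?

Sat(~wait) = {0, 1, 6, 8}
Sat(~wait | error) = {0, 1, 3, 4, 5, 6, 8}
E[(~wait | error) U error]: least fixpoint, start Z0 = Sat(error) = {0, 3, 4, 5}, add states in Sat(~wait | error) with some successor in Z. Z1 = {0, 3, 4, 5, 6, 8}; Z2 = {0, 1, 3, 4, 5, 6, 8}; fixed.
Sat(E[(~wait | error) U error]) = {0, 1, 3, 4, 5, 6, 8}
|Sat(E[(~wait | error) U error])| = |{0, 1, 3, 4, 5, 6, 8}| = 7.

7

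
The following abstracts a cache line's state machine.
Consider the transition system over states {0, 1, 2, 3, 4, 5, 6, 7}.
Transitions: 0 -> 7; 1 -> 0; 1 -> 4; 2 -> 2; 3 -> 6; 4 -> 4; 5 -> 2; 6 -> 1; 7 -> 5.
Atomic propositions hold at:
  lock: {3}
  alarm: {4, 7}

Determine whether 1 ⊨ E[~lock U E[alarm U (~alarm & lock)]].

Sat(~lock) = {0, 1, 2, 4, 5, 6, 7}
Sat(~alarm) = {0, 1, 2, 3, 5, 6}
Sat(~alarm & lock) = {3}
E[alarm U (~alarm & lock)]: least fixpoint, start Z0 = Sat((~alarm & lock)) = {3}, add states in Sat(alarm) with some successor in Z. Already a fixed point.
Sat(E[alarm U (~alarm & lock)]) = {3}
E[~lock U E[alarm U (~alarm & lock)]]: least fixpoint, start Z0 = Sat(E[alarm U (~alarm & lock)]) = {3}, add states in Sat(~lock) with some successor in Z. Already a fixed point.
Sat(E[~lock U E[alarm U (~alarm & lock)]]) = {3}
1 ∉ Sat(E[~lock U E[alarm U (~alarm & lock)]]) = {3}, so the formula does not hold at 1.

No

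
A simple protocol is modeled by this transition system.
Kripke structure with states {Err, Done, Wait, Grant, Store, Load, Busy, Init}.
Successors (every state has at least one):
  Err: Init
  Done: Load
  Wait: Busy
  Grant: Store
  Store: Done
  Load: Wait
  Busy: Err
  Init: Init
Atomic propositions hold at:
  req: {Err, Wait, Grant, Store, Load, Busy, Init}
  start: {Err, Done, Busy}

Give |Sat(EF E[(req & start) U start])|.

7

Sat(req & start) = {Err, Busy}
E[(req & start) U start]: least fixpoint, start Z0 = Sat(start) = {Err, Done, Busy}, add states in Sat(req & start) with some successor in Z. Already a fixed point.
Sat(E[(req & start) U start]) = {Err, Done, Busy}
EF E[(req & start) U start]: least fixpoint, start Z0 = {Err, Done, Busy}, add states with some successor in Z. Z1 = {Err, Done, Wait, Store, Busy}; Z2 = {Err, Done, Wait, Grant, Store, Load, Busy}; fixed.
Sat(EF E[(req & start) U start]) = {Err, Done, Wait, Grant, Store, Load, Busy}
|Sat(EF E[(req & start) U start])| = |{Err, Done, Wait, Grant, Store, Load, Busy}| = 7.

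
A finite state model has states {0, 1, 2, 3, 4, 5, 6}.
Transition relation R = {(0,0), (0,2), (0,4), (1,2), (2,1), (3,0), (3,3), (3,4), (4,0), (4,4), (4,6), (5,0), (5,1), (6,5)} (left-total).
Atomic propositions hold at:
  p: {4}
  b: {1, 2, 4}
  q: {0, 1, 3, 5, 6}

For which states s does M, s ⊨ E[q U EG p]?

{0, 3, 4, 5, 6}

EG p: greatest fixpoint, start Z0 = {4}, keep only states in Sat with some successor in Z. Already a fixed point.
Sat(EG p) = {4}
E[q U EG p]: least fixpoint, start Z0 = Sat(EG p) = {4}, add states in Sat(q) with some successor in Z. Z1 = {0, 3, 4}; Z2 = {0, 3, 4, 5}; Z3 = {0, 3, 4, 5, 6}; fixed.
Sat(E[q U EG p]) = {0, 3, 4, 5, 6}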